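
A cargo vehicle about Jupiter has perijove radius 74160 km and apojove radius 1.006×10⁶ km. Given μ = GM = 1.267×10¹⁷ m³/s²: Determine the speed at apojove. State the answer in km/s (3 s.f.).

Semi-major axis a = (r_p + r_a)/2 = 5.4008×10⁵ km = 5.401×10⁸ m.
Vis-viva: v² = μ(2/r − 1/a) = 1.267×10¹⁷ × (1.988×10⁻⁹ − 1.852×10⁻⁹) = 1.729×10⁷ m²/s².
v = 4159 m/s = 4.159 km/s.

v ≈ 4.16 km/s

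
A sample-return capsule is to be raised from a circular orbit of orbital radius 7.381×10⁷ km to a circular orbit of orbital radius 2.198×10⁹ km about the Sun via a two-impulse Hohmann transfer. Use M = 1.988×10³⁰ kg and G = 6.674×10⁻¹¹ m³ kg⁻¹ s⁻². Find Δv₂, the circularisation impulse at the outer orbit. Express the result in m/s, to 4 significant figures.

Δv ≈ 5789 m/s

μ = GM = 6.674×10⁻¹¹ × 1.988×10³⁰ = 1.327×10²⁰ m³/s².
r₁ = 7.381×10⁷ km = 7.381×10¹⁰ m.
r₂ = 2.198×10⁹ km = 2.198×10¹² m.
Transfer ellipse a_t = (r₁ + r₂)/2 = 1.136×10¹² m.
At r₁: circular v_c1 = √(μ/r₁) = 42400 m/s; transfer-perihelion v_p = √[μ(2/r₁ − 1/a_t)] = 58980 m/s.
At r₂: circular v_c2 = √(μ/r₂) = 7769 m/s; transfer-aphelion v_a = √[μ(2/r₂ − 1/a_t)] = 1980 m/s.
Δv₂ = v_c2 − v_a = 5789 m/s.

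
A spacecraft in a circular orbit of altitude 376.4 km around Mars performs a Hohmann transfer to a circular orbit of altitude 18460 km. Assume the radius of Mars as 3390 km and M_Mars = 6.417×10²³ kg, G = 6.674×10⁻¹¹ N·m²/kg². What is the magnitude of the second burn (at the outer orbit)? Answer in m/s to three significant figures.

Δv ≈ 641 m/s

μ = GM = 6.674×10⁻¹¹ × 6.417×10²³ = 4.283×10¹³ m³/s².
r₁ = 3390 + 376.4 = 3766.4 km = 3.7664×10⁶ m.
r₂ = 3390 + 18460 = 21850 km = 2.1850×10⁷ m.
Transfer ellipse a_t = (r₁ + r₂)/2 = 1.281×10⁷ m.
At r₁: circular v_c1 = √(μ/r₁) = 3372 m/s; transfer-periapsis v_p = √[μ(2/r₁ − 1/a_t)] = 4404 m/s.
At r₂: circular v_c2 = √(μ/r₂) = 1400 m/s; transfer-apoapsis v_a = √[μ(2/r₂ − 1/a_t)] = 759.2 m/s.
Δv₂ = v_c2 − v_a = 640.8 m/s.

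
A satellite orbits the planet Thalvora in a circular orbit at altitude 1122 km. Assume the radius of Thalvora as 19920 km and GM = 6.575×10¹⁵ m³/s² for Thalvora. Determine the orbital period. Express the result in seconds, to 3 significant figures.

r = 19920 + 1122 = 21042 km = 2.1042×10⁷ m.
Kepler's third law: T = 2π√(r³/μ) = 2π√((2.104×10⁷)³ / 6.575×10¹⁵).
r³/μ = 1.417×10⁶ s², so T = 2π × 1.190×10³ = 7.479×10³ s.

T ≈ 7480 seconds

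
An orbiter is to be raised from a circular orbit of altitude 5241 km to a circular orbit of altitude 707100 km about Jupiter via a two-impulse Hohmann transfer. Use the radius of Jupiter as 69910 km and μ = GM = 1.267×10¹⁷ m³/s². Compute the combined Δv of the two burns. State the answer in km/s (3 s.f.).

r₁ = 69910 + 5241 = 75151 km = 7.5151×10⁷ m.
r₂ = 69910 + 707100 = 777010 km = 7.7701×10⁸ m.
Transfer ellipse a_t = (r₁ + r₂)/2 = 4.261×10⁸ m.
At r₁: circular v_c1 = √(μ/r₁) = 41060 m/s; transfer-perijove v_p = √[μ(2/r₁ − 1/a_t)] = 55450 m/s.
Δv₁ = v_p − v_c1 = 14390 m/s.
At r₂: circular v_c2 = √(μ/r₂) = 12770 m/s; transfer-apojove v_a = √[μ(2/r₂ − 1/a_t)] = 5363 m/s.
Δv₂ = v_c2 − v_a = 7407 m/s.
Total Δv = Δv₁ + Δv₂ = 21790 m/s = 21.79 km/s.

Δv_total ≈ 21.8 km/s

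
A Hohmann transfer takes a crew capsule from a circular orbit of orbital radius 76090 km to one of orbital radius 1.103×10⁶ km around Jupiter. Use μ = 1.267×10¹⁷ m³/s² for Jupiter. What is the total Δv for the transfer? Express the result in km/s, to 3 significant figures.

r₁ = 76090 km = 7.609×10⁷ m.
r₂ = 1.103×10⁶ km = 1.103×10⁹ m.
Transfer ellipse a_t = (r₁ + r₂)/2 = 5.895×10⁸ m.
At r₁: circular v_c1 = √(μ/r₁) = 40810 m/s; transfer-perijove v_p = √[μ(2/r₁ − 1/a_t)] = 55820 m/s.
Δv₁ = v_p − v_c1 = 15010 m/s.
At r₂: circular v_c2 = √(μ/r₂) = 10720 m/s; transfer-apojove v_a = √[μ(2/r₂ − 1/a_t)] = 3850 m/s.
Δv₂ = v_c2 − v_a = 6867 m/s.
Total Δv = Δv₁ + Δv₂ = 21880 m/s = 21.88 km/s.

Δv_total ≈ 21.9 km/s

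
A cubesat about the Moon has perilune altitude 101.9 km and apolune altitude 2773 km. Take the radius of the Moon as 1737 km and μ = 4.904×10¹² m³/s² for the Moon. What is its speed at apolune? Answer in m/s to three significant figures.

v ≈ 794 m/s

r_p = 1737 + 101.9 = 1838.9 km = 1.8389×10⁶ m.
r_a = 1737 + 2773 = 4510.0 km = 4.5100×10⁶ m.
Semi-major axis a = (r_p + r_a)/2 = 3174.4 km = 3.174×10⁶ m.
Vis-viva: v² = μ(2/r − 1/a) = 4.904×10¹² × (4.435×10⁻⁷ − 3.150×10⁻⁷) = 6.299×10⁵ m²/s².
v = 793.7 m/s.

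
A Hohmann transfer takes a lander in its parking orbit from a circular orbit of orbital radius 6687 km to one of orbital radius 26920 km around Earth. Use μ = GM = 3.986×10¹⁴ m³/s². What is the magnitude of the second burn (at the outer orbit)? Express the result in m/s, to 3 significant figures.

r₁ = 6687 km = 6.687×10⁶ m.
r₂ = 26920 km = 2.692×10⁷ m.
Transfer ellipse a_t = (r₁ + r₂)/2 = 1.680×10⁷ m.
At r₁: circular v_c1 = √(μ/r₁) = 7721 m/s; transfer-perigee v_p = √[μ(2/r₁ − 1/a_t)] = 9772 m/s.
At r₂: circular v_c2 = √(μ/r₂) = 3848 m/s; transfer-apogee v_a = √[μ(2/r₂ − 1/a_t)] = 2427 m/s.
Δv₂ = v_c2 − v_a = 1421 m/s.

Δv ≈ 1420 m/s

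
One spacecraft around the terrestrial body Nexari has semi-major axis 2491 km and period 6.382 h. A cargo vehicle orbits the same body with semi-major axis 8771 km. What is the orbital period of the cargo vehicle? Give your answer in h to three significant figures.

Kepler's third law: T² ∝ a³, so T₂ = T₁ (a₂/a₁)^(3/2).
a₂/a₁ = 3.521, (a₂/a₁)^(3/2) = 6.607.
T₂ = 6.382 × 6.607 = 42.17 h.

T₂ ≈ 42.2 h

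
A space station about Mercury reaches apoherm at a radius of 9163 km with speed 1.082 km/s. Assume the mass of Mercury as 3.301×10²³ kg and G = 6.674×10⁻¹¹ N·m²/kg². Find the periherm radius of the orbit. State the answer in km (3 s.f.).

μ = GM = 6.674×10⁻¹¹ × 3.301×10²³ = 2.203×10¹³ m³/s².
r_a = 9.163×10⁶ m.
Specific energy ε = v²/2 − μ/r = -1.819×10⁶ J/kg, so a = −μ/(2ε) = 6.056×10⁶ m.
The apsides satisfy r_p + r_a = 2a, so the periherm radius is 2a − r_a = 2.949×10⁶ m = 2948.7 km.

periherm radius ≈ 2950 km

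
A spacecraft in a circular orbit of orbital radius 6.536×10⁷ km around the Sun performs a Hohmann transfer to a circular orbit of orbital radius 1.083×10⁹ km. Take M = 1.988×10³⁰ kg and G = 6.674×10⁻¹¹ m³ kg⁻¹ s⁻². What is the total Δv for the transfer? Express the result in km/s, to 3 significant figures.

Δv_total ≈ 24.2 km/s

μ = GM = 6.674×10⁻¹¹ × 1.988×10³⁰ = 1.327×10²⁰ m³/s².
r₁ = 6.536×10⁷ km = 6.536×10¹⁰ m.
r₂ = 1.083×10⁹ km = 1.083×10¹² m.
Transfer ellipse a_t = (r₁ + r₂)/2 = 5.742×10¹¹ m.
At r₁: circular v_c1 = √(μ/r₁) = 45060 m/s; transfer-perihelion v_p = √[μ(2/r₁ − 1/a_t)] = 61880 m/s.
Δv₁ = v_p − v_c1 = 16820 m/s.
At r₂: circular v_c2 = √(μ/r₂) = 11070 m/s; transfer-aphelion v_a = √[μ(2/r₂ − 1/a_t)] = 3734 m/s.
Δv₂ = v_c2 − v_a = 7334 m/s.
Total Δv = Δv₁ + Δv₂ = 24160 m/s = 24.16 km/s.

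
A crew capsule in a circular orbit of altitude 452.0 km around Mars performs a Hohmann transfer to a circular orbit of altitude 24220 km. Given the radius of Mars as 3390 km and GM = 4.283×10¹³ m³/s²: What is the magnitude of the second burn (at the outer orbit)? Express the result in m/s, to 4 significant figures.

r₁ = 3390 + 452.0 = 3842.0 km = 3.8420×10⁶ m.
r₂ = 3390 + 24220 = 27610 km = 2.7610×10⁷ m.
Transfer ellipse a_t = (r₁ + r₂)/2 = 1.573×10⁷ m.
At r₁: circular v_c1 = √(μ/r₁) = 3339 m/s; transfer-periapsis v_p = √[μ(2/r₁ − 1/a_t)] = 4424 m/s.
At r₂: circular v_c2 = √(μ/r₂) = 1245 m/s; transfer-apoapsis v_a = √[μ(2/r₂ − 1/a_t)] = 615.6 m/s.
Δv₂ = v_c2 − v_a = 629.9 m/s.

Δv ≈ 629.9 m/s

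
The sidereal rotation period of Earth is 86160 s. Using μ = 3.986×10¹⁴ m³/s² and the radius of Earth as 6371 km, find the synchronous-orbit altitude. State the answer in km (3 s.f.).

A synchronous orbit has period T, so by Kepler's third law a = (μT²/4π²)^(1/3).
μT²/4π² = 3.986×10¹⁴ × (8.616×10⁴)² / 39.48 = 7.495×10²² m³.
a = 4.216×10⁷ m = 42163 km.
Altitude h = a − R = 42163 − 6371 = 35792 km.

h_sync ≈ 35800 km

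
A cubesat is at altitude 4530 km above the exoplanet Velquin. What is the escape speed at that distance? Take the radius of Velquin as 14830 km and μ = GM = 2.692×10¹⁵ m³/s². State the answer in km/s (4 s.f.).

v_esc ≈ 16.68 km/s

r = 14830 + 4530 = 19360 km = 1.9360×10⁷ m.
Escape speed v_esc = √(2μ/r) = √(2 × 2.692×10¹⁵ / 1.936×10⁷) = √(2.781×10⁸) = 16680 m/s.
= 16.68 km/s.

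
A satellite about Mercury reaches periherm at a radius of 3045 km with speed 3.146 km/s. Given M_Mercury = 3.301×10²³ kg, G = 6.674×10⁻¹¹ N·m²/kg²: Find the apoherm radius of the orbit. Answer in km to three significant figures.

apoherm radius ≈ 6590 km

μ = GM = 6.674×10⁻¹¹ × 3.301×10²³ = 2.203×10¹³ m³/s².
r_p = 3.045×10⁶ m.
Specific energy ε = v²/2 − μ/r = -2.286×10⁶ J/kg, so a = −μ/(2ε) = 4.818×10⁶ m.
The apsides satisfy r_p + r_a = 2a, so the apoherm radius is 2a − r_p = 6.590×10⁶ m = 6590.4 km.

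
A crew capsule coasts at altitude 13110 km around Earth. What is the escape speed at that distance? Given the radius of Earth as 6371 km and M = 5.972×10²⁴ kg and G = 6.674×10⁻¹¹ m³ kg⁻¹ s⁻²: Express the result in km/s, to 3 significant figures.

v_esc ≈ 6.40 km/s

μ = GM = 6.674×10⁻¹¹ × 5.972×10²⁴ = 3.986×10¹⁴ m³/s².
r = 6371 + 13110 = 19481 km = 1.9481×10⁷ m.
Escape speed v_esc = √(2μ/r) = √(2 × 3.986×10¹⁴ / 1.948×10⁷) = √(4.092×10⁷) = 6397 m/s.
= 6.397 km/s.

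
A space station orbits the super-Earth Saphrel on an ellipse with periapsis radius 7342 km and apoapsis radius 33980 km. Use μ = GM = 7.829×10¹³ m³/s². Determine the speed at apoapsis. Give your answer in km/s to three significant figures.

v ≈ 0.905 km/s

Semi-major axis a = (r_p + r_a)/2 = 20661 km = 2.066×10⁷ m.
Vis-viva: v² = μ(2/r − 1/a) = 7.829×10¹³ × (5.886×10⁻⁸ − 4.840×10⁻⁸) = 8.187×10⁵ m²/s².
v = 904.8 m/s = 0.9048 km/s.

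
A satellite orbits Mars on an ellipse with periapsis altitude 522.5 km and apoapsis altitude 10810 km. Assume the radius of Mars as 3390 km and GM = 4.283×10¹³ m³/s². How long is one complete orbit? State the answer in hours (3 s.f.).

r_p = 3390 + 522.5 = 3912.5 km = 3.9125×10⁶ m.
r_a = 3390 + 10810 = 14200 km = 1.4200×10⁷ m.
Semi-major axis a = (r_p + r_a)/2 = (3912.5 + 14200)/2 = 9056.2 km = 9.056×10⁶ m.
By Kepler's third law T = 2π√(a³/μ) = 2π × 4.164×10³ = 2.617×10⁴ s.
= 7.268 hours.

T ≈ 7.27 hours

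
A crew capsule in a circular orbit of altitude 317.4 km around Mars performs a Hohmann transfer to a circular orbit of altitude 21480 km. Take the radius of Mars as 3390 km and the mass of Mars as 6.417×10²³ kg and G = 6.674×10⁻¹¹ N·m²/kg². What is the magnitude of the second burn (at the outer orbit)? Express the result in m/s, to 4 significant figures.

μ = GM = 6.674×10⁻¹¹ × 6.417×10²³ = 4.283×10¹³ m³/s².
r₁ = 3390 + 317.4 = 3707.4 km = 3.7074×10⁶ m.
r₂ = 3390 + 21480 = 24870 km = 2.4870×10⁷ m.
Transfer ellipse a_t = (r₁ + r₂)/2 = 1.429×10⁷ m.
At r₁: circular v_c1 = √(μ/r₁) = 3399 m/s; transfer-periapsis v_p = √[μ(2/r₁ − 1/a_t)] = 4484 m/s.
At r₂: circular v_c2 = √(μ/r₂) = 1312 m/s; transfer-apoapsis v_a = √[μ(2/r₂ − 1/a_t)] = 668.4 m/s.
Δv₂ = v_c2 − v_a = 643.8 m/s.

Δv ≈ 643.8 m/s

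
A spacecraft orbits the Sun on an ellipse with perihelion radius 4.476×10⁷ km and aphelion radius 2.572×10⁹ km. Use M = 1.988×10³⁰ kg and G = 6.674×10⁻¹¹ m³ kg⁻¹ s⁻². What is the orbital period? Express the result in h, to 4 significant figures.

T ≈ 226800 h

μ = GM = 6.674×10⁻¹¹ × 1.988×10³⁰ = 1.327×10²⁰ m³/s².
Semi-major axis a = (r_p + r_a)/2 = (4.4760×10⁷ + 2.5720×10⁹)/2 = 1.3084×10⁹ km = 1.308×10¹² m.
By Kepler's third law T = 2π√(a³/μ) = 2π × 1.299×10⁸ = 8.164×10⁸ s.
= 2.268×10⁵ h.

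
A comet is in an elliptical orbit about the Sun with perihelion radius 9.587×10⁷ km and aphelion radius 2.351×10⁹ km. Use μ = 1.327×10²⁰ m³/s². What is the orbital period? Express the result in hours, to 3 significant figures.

Semi-major axis a = (r_p + r_a)/2 = (9.5870×10⁷ + 2.3510×10⁹)/2 = 1.2234×10⁹ km = 1.223×10¹² m.
By Kepler's third law T = 2π√(a³/μ) = 2π × 1.175×10⁸ = 7.381×10⁸ s.
= 2.050×10⁵ hours.

T ≈ 205000 hours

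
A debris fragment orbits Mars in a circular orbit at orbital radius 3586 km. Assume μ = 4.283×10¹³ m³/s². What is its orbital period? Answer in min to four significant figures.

T ≈ 108.7 min

r = 3586 km = 3.586×10⁶ m.
Kepler's third law: T = 2π√(r³/μ) = 2π√((3.586×10⁶)³ / 4.283×10¹³).
r³/μ = 1.077×10⁶ s², so T = 2π × 1.038×10³ = 6.520×10³ s.
Converting: 6.520×10³ s ÷ 60.00 = 108.7 min.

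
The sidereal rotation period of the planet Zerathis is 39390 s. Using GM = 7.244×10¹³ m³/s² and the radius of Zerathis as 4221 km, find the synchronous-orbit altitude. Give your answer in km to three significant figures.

A synchronous orbit has period T, so by Kepler's third law a = (μT²/4π²)^(1/3).
μT²/4π² = 7.244×10¹³ × (3.939×10⁴)² / 39.48 = 2.847×10²¹ m³.
a = 1.417×10⁷ m = 14173 km.
Altitude h = a − R = 14173 − 4221 = 9952.1 km.

h_sync ≈ 9950 km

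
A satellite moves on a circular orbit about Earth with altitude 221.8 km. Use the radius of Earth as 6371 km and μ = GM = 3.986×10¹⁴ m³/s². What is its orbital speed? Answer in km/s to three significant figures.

r = 6371 + 221.8 = 6592.8 km = 6.5928×10⁶ m.
For a circular orbit v = √(μ/r) = √(3.986×10¹⁴ / 6.593×10⁶) = √(6.046×10⁷) = 7776 m/s.
That is 7.776 km/s.

v ≈ 7.78 km/s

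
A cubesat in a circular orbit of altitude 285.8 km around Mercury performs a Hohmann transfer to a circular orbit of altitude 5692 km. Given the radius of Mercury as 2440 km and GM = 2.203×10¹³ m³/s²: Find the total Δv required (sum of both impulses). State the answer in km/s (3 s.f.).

Δv_total ≈ 1.12 km/s

r₁ = 2440 + 285.8 = 2725.8 km = 2.7258×10⁶ m.
r₂ = 2440 + 5692 = 8132.0 km = 8.1320×10⁶ m.
Transfer ellipse a_t = (r₁ + r₂)/2 = 5.429×10⁶ m.
At r₁: circular v_c1 = √(μ/r₁) = 2843 m/s; transfer-periherm v_p = √[μ(2/r₁ − 1/a_t)] = 3479 m/s.
Δv₁ = v_p − v_c1 = 636.5 m/s.
At r₂: circular v_c2 = √(μ/r₂) = 1646 m/s; transfer-apoherm v_a = √[μ(2/r₂ − 1/a_t)] = 1166 m/s.
Δv₂ = v_c2 − v_a = 479.6 m/s.
Total Δv = Δv₁ + Δv₂ = 1116 m/s = 1.116 km/s.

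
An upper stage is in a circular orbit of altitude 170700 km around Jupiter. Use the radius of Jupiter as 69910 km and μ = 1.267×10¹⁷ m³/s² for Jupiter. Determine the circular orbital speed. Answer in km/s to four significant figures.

r = 69910 + 170700 = 240610 km = 2.4061×10⁸ m.
For a circular orbit v = √(μ/r) = √(1.267×10¹⁷ / 2.406×10⁸) = √(5.266×10⁸) = 22950 m/s.
That is 22.95 km/s.

v ≈ 22.95 km/s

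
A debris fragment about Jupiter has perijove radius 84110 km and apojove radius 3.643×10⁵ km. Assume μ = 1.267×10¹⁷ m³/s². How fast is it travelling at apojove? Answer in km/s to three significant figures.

Semi-major axis a = (r_p + r_a)/2 = 2.2420×10⁵ km = 2.242×10⁸ m.
Vis-viva: v² = μ(2/r − 1/a) = 1.267×10¹⁷ × (5.490×10⁻⁹ − 4.460×10⁻⁹) = 1.305×10⁸ m²/s².
v = 11420 m/s = 11.42 km/s.

v ≈ 11.4 km/s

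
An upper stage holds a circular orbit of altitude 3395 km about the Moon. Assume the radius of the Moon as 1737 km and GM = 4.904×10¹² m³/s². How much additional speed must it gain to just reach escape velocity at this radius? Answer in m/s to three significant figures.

r = 1737 + 3395 = 5132.0 km = 5.1320×10⁶ m.
Circular speed v_c = √(μ/r) = 977.5 m/s.
Escape speed v_esc = √(2μ/r) = √2 × v_c = 1382 m/s.
Δv = v_esc − v_c = 404.9 m/s.

Δv ≈ 405 m/s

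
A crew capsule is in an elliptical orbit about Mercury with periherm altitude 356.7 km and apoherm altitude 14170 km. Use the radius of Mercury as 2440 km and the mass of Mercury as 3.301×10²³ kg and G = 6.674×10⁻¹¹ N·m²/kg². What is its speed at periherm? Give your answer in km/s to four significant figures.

v ≈ 3.672 km/s

μ = GM = 6.674×10⁻¹¹ × 3.301×10²³ = 2.203×10¹³ m³/s².
r_p = 2440 + 356.7 = 2796.7 km = 2.7967×10⁶ m.
r_a = 2440 + 14170 = 16610 km = 1.6610×10⁷ m.
Semi-major axis a = (r_p + r_a)/2 = 9703.4 km = 9.703×10⁶ m.
Vis-viva: v² = μ(2/r − 1/a) = 2.203×10¹³ × (7.151×10⁻⁷ − 1.031×10⁻⁷) = 1.348×10⁷ m²/s².
v = 3672 m/s = 3.672 km/s.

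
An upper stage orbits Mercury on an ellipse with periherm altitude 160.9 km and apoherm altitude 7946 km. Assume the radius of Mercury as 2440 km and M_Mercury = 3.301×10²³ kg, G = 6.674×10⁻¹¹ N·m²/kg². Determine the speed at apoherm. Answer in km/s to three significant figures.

v ≈ 0.922 km/s

μ = GM = 6.674×10⁻¹¹ × 3.301×10²³ = 2.203×10¹³ m³/s².
r_p = 2440 + 160.9 = 2600.9 km = 2.6009×10⁶ m.
r_a = 2440 + 7946 = 10386 km = 1.0386×10⁷ m.
Semi-major axis a = (r_p + r_a)/2 = 6493.4 km = 6.493×10⁶ m.
Vis-viva: v² = μ(2/r − 1/a) = 2.203×10¹³ × (1.926×10⁻⁷ − 1.540×10⁻⁷) = 8.496×10⁵ m²/s².
v = 921.8 m/s = 0.9218 km/s.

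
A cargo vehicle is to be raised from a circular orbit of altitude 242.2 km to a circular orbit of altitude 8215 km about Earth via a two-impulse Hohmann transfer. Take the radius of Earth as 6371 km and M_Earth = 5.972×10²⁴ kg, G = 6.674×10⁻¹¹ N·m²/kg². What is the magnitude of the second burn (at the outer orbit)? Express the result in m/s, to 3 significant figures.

μ = GM = 6.674×10⁻¹¹ × 5.972×10²⁴ = 3.986×10¹⁴ m³/s².
r₁ = 6371 + 242.2 = 6613.2 km = 6.6132×10⁶ m.
r₂ = 6371 + 8215 = 14586 km = 1.4586×10⁷ m.
Transfer ellipse a_t = (r₁ + r₂)/2 = 1.060×10⁷ m.
At r₁: circular v_c1 = √(μ/r₁) = 7763 m/s; transfer-perigee v_p = √[μ(2/r₁ − 1/a_t)] = 9107 m/s.
At r₂: circular v_c2 = √(μ/r₂) = 5227 m/s; transfer-apogee v_a = √[μ(2/r₂ − 1/a_t)] = 4129 m/s.
Δv₂ = v_c2 − v_a = 1098 m/s.

Δv ≈ 1100 m/s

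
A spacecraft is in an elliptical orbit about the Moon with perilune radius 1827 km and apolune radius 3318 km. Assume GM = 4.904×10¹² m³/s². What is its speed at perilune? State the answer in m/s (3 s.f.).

v ≈ 1860 m/s

Semi-major axis a = (r_p + r_a)/2 = 2572.5 km = 2.572×10⁶ m.
Vis-viva: v² = μ(2/r − 1/a) = 4.904×10¹² × (1.095×10⁻⁶ − 3.887×10⁻⁷) = 3.462×10⁶ m²/s².
v = 1861 m/s.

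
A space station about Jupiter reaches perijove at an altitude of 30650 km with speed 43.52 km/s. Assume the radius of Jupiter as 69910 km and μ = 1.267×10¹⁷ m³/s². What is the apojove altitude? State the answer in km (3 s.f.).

apojove altitude ≈ 2.34×10⁵ km

r_p = 69910 + 30650 = 1.0056×10⁵ km = 1.006×10⁸ m.
Specific energy ε = v²/2 − μ/r = -3.129×10⁸ J/kg, so a = −μ/(2ε) = 2.024×10⁸ m.
The apsides satisfy r_p + r_a = 2a, so the apojove radius is 2a − r_p = 3.043×10⁸ m = 3.0430×10⁵ km.
Apojove altitude = 3.0430×10⁵ − 69910 = 2.3439×10⁵ km.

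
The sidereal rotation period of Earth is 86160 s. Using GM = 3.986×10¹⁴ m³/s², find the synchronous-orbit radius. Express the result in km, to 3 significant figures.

r_sync ≈ 42200 km

A synchronous orbit has period T, so by Kepler's third law a = (μT²/4π²)^(1/3).
μT²/4π² = 3.986×10¹⁴ × (8.616×10⁴)² / 39.48 = 7.495×10²² m³.
a = 4.216×10⁷ m = 42163 km.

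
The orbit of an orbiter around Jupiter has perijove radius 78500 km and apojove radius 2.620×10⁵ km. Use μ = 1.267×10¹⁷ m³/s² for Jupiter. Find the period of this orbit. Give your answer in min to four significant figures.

T ≈ 653.5 min

Semi-major axis a = (r_p + r_a)/2 = (78500 + 2.6200×10⁵)/2 = 1.7025×10⁵ km = 1.702×10⁸ m.
By Kepler's third law T = 2π√(a³/μ) = 2π × 6.241×10³ = 3.921×10⁴ s.
= 653.5 min.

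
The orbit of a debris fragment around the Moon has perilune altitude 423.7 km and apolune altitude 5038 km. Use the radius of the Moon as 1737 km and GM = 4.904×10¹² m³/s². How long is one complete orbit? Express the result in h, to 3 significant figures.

T ≈ 7.44 h

r_p = 1737 + 423.7 = 2160.7 km = 2.1607×10⁶ m.
r_a = 1737 + 5038 = 6775.0 km = 6.7750×10⁶ m.
Semi-major axis a = (r_p + r_a)/2 = (2160.7 + 6775.0)/2 = 4467.9 km = 4.468×10⁶ m.
By Kepler's third law T = 2π√(a³/μ) = 2π × 4.265×10³ = 2.679×10⁴ s.
= 7.443 h.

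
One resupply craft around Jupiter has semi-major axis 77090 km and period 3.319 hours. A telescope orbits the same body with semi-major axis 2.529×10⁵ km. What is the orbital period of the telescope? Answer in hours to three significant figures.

T₂ ≈ 19.7 hours

Kepler's third law: T² ∝ a³, so T₂ = T₁ (a₂/a₁)^(3/2).
a₂/a₁ = 3.281, (a₂/a₁)^(3/2) = 5.942.
T₂ = 3.319 × 5.942 = 19.72 hours.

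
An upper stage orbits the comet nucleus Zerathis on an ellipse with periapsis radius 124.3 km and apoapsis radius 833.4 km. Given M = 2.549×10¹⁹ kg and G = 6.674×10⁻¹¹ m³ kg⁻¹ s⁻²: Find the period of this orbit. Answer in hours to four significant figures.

μ = GM = 6.674×10⁻¹¹ × 2.549×10¹⁹ = 1.701×10⁹ m³/s².
Semi-major axis a = (r_p + r_a)/2 = (124.30 + 833.40)/2 = 478.85 km = 4.788×10⁵ m.
By Kepler's third law T = 2π√(a³/μ) = 2π × 8.034×10³ = 5.048×10⁴ s.
= 14.02 hours.

T ≈ 14.02 hours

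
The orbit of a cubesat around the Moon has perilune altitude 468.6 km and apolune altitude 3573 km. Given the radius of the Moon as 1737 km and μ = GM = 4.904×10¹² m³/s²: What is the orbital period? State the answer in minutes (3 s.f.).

r_p = 1737 + 468.6 = 2205.6 km = 2.2056×10⁶ m.
r_a = 1737 + 3573 = 5310.0 km = 5.3100×10⁶ m.
Semi-major axis a = (r_p + r_a)/2 = (2205.6 + 5310.0)/2 = 3757.8 km = 3.758×10⁶ m.
By Kepler's third law T = 2π√(a³/μ) = 2π × 3.289×10³ = 2.067×10⁴ s.
= 344.5 minutes.

T ≈ 344 minutes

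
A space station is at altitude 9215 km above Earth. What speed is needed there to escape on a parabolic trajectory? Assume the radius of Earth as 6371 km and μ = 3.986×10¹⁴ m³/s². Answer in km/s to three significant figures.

v_esc ≈ 7.15 km/s

r = 6371 + 9215 = 15586 km = 1.5586×10⁷ m.
Escape speed v_esc = √(2μ/r) = √(2 × 3.986×10¹⁴ / 1.559×10⁷) = √(5.115×10⁷) = 7152 m/s.
= 7.152 km/s.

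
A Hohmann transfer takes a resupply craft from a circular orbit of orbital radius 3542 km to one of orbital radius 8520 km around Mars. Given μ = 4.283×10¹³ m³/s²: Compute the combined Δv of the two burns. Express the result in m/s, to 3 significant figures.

Δv_total ≈ 1180 m/s

r₁ = 3542 km = 3.542×10⁶ m.
r₂ = 8520 km = 8.520×10⁶ m.
Transfer ellipse a_t = (r₁ + r₂)/2 = 6.031×10⁶ m.
At r₁: circular v_c1 = √(μ/r₁) = 3477 m/s; transfer-periapsis v_p = √[μ(2/r₁ − 1/a_t)] = 4133 m/s.
Δv₁ = v_p − v_c1 = 655.7 m/s.
At r₂: circular v_c2 = √(μ/r₂) = 2242 m/s; transfer-apoapsis v_a = √[μ(2/r₂ − 1/a_t)] = 1718 m/s.
Δv₂ = v_c2 − v_a = 523.9 m/s.
Total Δv = Δv₁ + Δv₂ = 1180 m/s.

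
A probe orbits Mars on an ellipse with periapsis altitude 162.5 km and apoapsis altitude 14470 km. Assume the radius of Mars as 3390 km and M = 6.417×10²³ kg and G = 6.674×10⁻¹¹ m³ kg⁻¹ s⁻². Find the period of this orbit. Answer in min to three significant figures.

μ = GM = 6.674×10⁻¹¹ × 6.417×10²³ = 4.283×10¹³ m³/s².
r_p = 3390 + 162.5 = 3552.5 km = 3.5525×10⁶ m.
r_a = 3390 + 14470 = 17860 km = 1.7860×10⁷ m.
Semi-major axis a = (r_p + r_a)/2 = (3552.5 + 17860)/2 = 10706 km = 1.071×10⁷ m.
By Kepler's third law T = 2π√(a³/μ) = 2π × 5.353×10³ = 3.363×10⁴ s.
= 560.6 min.

T ≈ 561 min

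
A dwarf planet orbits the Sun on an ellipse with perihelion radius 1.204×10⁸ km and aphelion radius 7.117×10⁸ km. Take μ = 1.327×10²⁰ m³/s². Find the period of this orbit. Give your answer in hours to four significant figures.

Semi-major axis a = (r_p + r_a)/2 = (1.2040×10⁸ + 7.1170×10⁸)/2 = 4.1605×10⁸ km = 4.160×10¹¹ m.
By Kepler's third law T = 2π√(a³/μ) = 2π × 2.330×10⁷ = 1.464×10⁸ s.
= 40660 hours.

T ≈ 40660 hours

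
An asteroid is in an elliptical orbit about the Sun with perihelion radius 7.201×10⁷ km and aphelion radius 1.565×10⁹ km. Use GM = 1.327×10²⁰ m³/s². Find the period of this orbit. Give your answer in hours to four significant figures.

T ≈ 112200 hours

Semi-major axis a = (r_p + r_a)/2 = (7.2010×10⁷ + 1.5650×10⁹)/2 = 8.1850×10⁸ km = 8.185×10¹¹ m.
By Kepler's third law T = 2π√(a³/μ) = 2π × 6.428×10⁷ = 4.039×10⁸ s.
= 1.122×10⁵ hours.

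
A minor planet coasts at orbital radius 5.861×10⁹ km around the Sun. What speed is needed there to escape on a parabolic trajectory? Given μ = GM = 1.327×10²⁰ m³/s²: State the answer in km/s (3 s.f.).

r = 5.861×10⁹ km = 5.861×10¹² m.
Escape speed v_esc = √(2μ/r) = √(2 × 1.327×10²⁰ / 5.861×10¹²) = √(4.528×10⁷) = 6729 m/s.
= 6.729 km/s.

v_esc ≈ 6.73 km/s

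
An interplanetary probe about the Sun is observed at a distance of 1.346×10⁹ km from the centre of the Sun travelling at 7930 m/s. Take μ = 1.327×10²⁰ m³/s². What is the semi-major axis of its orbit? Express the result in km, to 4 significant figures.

r = 1.346×10¹² m.
Specific orbital energy ε = v²/2 − μ/r = (7930)²/2 − 1.327×10²⁰/1.346×10¹² = -6.715×10⁷ J/kg.
Since ε = −μ/(2a), a = −μ/(2ε) = 9.881×10¹¹ m = 9.8815×10⁸ km.

a ≈ 9.881×10⁸ km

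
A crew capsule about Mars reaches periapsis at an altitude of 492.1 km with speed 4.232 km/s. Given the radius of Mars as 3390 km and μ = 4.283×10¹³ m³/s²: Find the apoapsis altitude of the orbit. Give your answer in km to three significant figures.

apoapsis altitude ≈ 13300 km

r_p = 3390 + 492.1 = 3882.1 km = 3.882×10⁶ m.
Specific energy ε = v²/2 − μ/r = -2.078×10⁶ J/kg, so a = −μ/(2ε) = 1.031×10⁷ m.
The apsides satisfy r_p + r_a = 2a, so the apoapsis radius is 2a − r_p = 1.673×10⁷ m = 16731 km.
Apoapsis altitude = 16731 − 3390 = 13341 km.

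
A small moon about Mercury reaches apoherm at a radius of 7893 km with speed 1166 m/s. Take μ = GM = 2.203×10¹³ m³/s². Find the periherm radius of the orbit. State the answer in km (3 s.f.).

periherm radius ≈ 2540 km

r_a = 7.893×10⁶ m.
Specific energy ε = v²/2 − μ/r = -2.111×10⁶ J/kg, so a = −μ/(2ε) = 5.217×10⁶ m.
The apsides satisfy r_p + r_a = 2a, so the periherm radius is 2a − r_a = 2.541×10⁶ m = 2541.3 km.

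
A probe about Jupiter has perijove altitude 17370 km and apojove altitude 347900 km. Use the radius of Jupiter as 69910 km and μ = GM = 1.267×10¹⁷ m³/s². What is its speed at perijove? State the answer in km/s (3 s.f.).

v ≈ 49.0 km/s

r_p = 69910 + 17370 = 87280 km = 8.7280×10⁷ m.
r_a = 69910 + 347900 = 417810 km = 4.1781×10⁸ m.
Semi-major axis a = (r_p + r_a)/2 = 2.5254×10⁵ km = 2.525×10⁸ m.
Vis-viva: v² = μ(2/r − 1/a) = 1.267×10¹⁷ × (2.291×10⁻⁸ − 3.960×10⁻⁹) = 2.402×10⁹ m²/s².
v = 49010 m/s = 49.01 km/s.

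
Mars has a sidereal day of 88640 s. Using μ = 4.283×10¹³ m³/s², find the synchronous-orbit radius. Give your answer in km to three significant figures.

A synchronous orbit has period T, so by Kepler's third law a = (μT²/4π²)^(1/3).
μT²/4π² = 4.283×10¹³ × (8.864×10⁴)² / 39.48 = 8.524×10²¹ m³.
a = 2.043×10⁷ m = 20428 km.

r_sync ≈ 20400 km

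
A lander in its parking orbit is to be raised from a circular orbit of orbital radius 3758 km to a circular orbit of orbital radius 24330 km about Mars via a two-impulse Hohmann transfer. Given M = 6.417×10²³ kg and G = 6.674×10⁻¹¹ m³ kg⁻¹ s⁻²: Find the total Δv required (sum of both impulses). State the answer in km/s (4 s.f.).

Δv_total ≈ 1.708 km/s

μ = GM = 6.674×10⁻¹¹ × 6.417×10²³ = 4.283×10¹³ m³/s².
r₁ = 3758 km = 3.758×10⁶ m.
r₂ = 24330 km = 2.433×10⁷ m.
Transfer ellipse a_t = (r₁ + r₂)/2 = 1.404×10⁷ m.
At r₁: circular v_c1 = √(μ/r₁) = 3376 m/s; transfer-periapsis v_p = √[μ(2/r₁ − 1/a_t)] = 4443 m/s.
Δv₁ = v_p − v_c1 = 1067 m/s.
At r₂: circular v_c2 = √(μ/r₂) = 1327 m/s; transfer-apoapsis v_a = √[μ(2/r₂ − 1/a_t)] = 686.3 m/s.
Δv₂ = v_c2 − v_a = 640.4 m/s.
Total Δv = Δv₁ + Δv₂ = 1708 m/s = 1.708 km/s.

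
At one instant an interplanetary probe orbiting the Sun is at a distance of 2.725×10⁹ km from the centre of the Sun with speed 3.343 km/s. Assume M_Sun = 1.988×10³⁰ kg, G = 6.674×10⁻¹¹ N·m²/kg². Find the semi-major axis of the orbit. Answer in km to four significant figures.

μ = GM = 6.674×10⁻¹¹ × 1.988×10³⁰ = 1.327×10²⁰ m³/s².
r = 2.725×10¹² m.
Specific orbital energy ε = v²/2 − μ/r = (3343)²/2 − 1.327×10²⁰/2.725×10¹² = -4.310×10⁷ J/kg.
Since ε = −μ/(2a), a = −μ/(2ε) = 1.539×10¹² m = 1.5391×10⁹ km.

a ≈ 1.539×10⁹ km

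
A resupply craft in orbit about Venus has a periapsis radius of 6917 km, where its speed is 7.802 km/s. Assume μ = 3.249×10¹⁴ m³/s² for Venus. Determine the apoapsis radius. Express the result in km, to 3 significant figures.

apoapsis radius ≈ 12700 km

r_p = 6.917×10⁶ m.
Specific energy ε = v²/2 − μ/r = -1.654×10⁷ J/kg, so a = −μ/(2ε) = 9.824×10⁶ m.
The apsides satisfy r_p + r_a = 2a, so the apoapsis radius is 2a − r_p = 1.273×10⁷ m = 12731 km.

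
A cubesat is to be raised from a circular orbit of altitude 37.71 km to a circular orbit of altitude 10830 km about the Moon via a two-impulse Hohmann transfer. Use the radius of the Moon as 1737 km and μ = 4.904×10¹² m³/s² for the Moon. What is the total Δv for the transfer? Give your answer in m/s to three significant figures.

r₁ = 1737 + 37.71 = 1774.7 km = 1.7747×10⁶ m.
r₂ = 1737 + 10830 = 12567 km = 1.2567×10⁷ m.
Transfer ellipse a_t = (r₁ + r₂)/2 = 7.171×10⁶ m.
At r₁: circular v_c1 = √(μ/r₁) = 1662 m/s; transfer-perilune v_p = √[μ(2/r₁ − 1/a_t)] = 2201 m/s.
Δv₁ = v_p − v_c1 = 538.3 m/s.
At r₂: circular v_c2 = √(μ/r₂) = 624.7 m/s; transfer-apolune v_a = √[μ(2/r₂ − 1/a_t)] = 310.8 m/s.
Δv₂ = v_c2 − v_a = 313.9 m/s.
Total Δv = Δv₁ + Δv₂ = 852.2 m/s.

Δv_total ≈ 852 m/s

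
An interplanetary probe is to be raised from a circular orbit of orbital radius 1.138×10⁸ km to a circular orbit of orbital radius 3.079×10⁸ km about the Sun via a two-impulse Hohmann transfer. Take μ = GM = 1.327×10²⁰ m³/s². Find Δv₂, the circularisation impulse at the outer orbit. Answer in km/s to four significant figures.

Δv ≈ 5.509 km/s

r₁ = 1.138×10⁸ km = 1.138×10¹¹ m.
r₂ = 3.079×10⁸ km = 3.079×10¹¹ m.
Transfer ellipse a_t = (r₁ + r₂)/2 = 2.108×10¹¹ m.
At r₁: circular v_c1 = √(μ/r₁) = 34150 m/s; transfer-perihelion v_p = √[μ(2/r₁ − 1/a_t)] = 41270 m/s.
At r₂: circular v_c2 = √(μ/r₂) = 20760 m/s; transfer-aphelion v_a = √[μ(2/r₂ − 1/a_t)] = 15250 m/s.
Δv₂ = v_c2 − v_a = 5509 m/s.
= 5.509 km/s.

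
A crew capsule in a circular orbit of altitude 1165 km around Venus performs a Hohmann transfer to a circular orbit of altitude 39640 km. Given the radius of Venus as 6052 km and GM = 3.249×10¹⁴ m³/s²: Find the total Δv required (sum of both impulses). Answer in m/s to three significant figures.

r₁ = 6052 + 1165 = 7217.0 km = 7.2170×10⁶ m.
r₂ = 6052 + 39640 = 45692 km = 4.5692×10⁷ m.
Transfer ellipse a_t = (r₁ + r₂)/2 = 2.645×10⁷ m.
At r₁: circular v_c1 = √(μ/r₁) = 6710 m/s; transfer-periapsis v_p = √[μ(2/r₁ − 1/a_t)] = 8818 m/s.
Δv₁ = v_p − v_c1 = 2108 m/s.
At r₂: circular v_c2 = √(μ/r₂) = 2667 m/s; transfer-apoapsis v_a = √[μ(2/r₂ − 1/a_t)] = 1393 m/s.
Δv₂ = v_c2 − v_a = 1274 m/s.
Total Δv = Δv₁ + Δv₂ = 3382 m/s.

Δv_total ≈ 3380 m/s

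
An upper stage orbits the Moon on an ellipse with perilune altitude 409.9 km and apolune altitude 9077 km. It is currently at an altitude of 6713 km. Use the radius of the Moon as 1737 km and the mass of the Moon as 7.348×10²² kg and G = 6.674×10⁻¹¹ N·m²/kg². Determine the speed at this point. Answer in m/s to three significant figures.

μ = GM = 6.674×10⁻¹¹ × 7.348×10²² = 4.904×10¹² m³/s².
r_p = 1737 + 409.9 = 2146.9 km = 2.1469×10⁶ m.
r_a = 1737 + 9077 = 10814 km = 1.0814×10⁷ m.
r = 1737 + 6713 = 8450.0 km = 8.450×10⁶ m.
Semi-major axis a = (r_p + r_a)/2 = 6480.4 km = 6.480×10⁶ m.
Vis-viva: v² = μ(2/r − 1/a) = 4.904×10¹² × (2.367×10⁻⁷ − 1.543×10⁻⁷) = 4.040×10⁵ m²/s².
v = 635.6 m/s.

v ≈ 636 m/s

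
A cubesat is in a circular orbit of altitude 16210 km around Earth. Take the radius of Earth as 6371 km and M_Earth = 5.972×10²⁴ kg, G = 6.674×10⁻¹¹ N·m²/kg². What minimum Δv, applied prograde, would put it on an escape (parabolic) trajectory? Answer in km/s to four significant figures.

μ = GM = 6.674×10⁻¹¹ × 5.972×10²⁴ = 3.986×10¹⁴ m³/s².
r = 6371 + 16210 = 22581 km = 2.2581×10⁷ m.
Circular speed v_c = √(μ/r) = 4201 m/s.
Escape speed v_esc = √(2μ/r) = √2 × v_c = 5942 m/s.
Δv = v_esc − v_c = 1740 m/s = 1.740 km/s.

Δv ≈ 1.740 km/s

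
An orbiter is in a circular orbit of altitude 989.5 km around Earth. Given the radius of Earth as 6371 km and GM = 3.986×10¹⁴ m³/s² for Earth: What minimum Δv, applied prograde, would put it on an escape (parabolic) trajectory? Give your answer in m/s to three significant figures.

r = 6371 + 989.5 = 7360.5 km = 7.3605×10⁶ m.
Circular speed v_c = √(μ/r) = 7359 m/s.
Escape speed v_esc = √(2μ/r) = √2 × v_c = 10410 m/s.
Δv = v_esc − v_c = 3048 m/s.

Δv ≈ 3050 m/s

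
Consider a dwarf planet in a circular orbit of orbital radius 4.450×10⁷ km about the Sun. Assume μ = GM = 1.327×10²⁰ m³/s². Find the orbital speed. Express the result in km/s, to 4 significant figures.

r = 4.450×10⁷ km = 4.450×10¹⁰ m.
For a circular orbit v = √(μ/r) = √(1.327×10²⁰ / 4.450×10¹⁰) = √(2.982×10⁹) = 54610 m/s.
That is 54.61 km/s.

v ≈ 54.61 km/s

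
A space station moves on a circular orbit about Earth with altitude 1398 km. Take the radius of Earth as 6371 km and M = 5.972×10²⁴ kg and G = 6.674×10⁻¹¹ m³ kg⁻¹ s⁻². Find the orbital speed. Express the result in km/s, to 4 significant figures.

v ≈ 7.163 km/s

μ = GM = 6.674×10⁻¹¹ × 5.972×10²⁴ = 3.986×10¹⁴ m³/s².
r = 6371 + 1398 = 7769.0 km = 7.7690×10⁶ m.
For a circular orbit v = √(μ/r) = √(3.986×10¹⁴ / 7.769×10⁶) = √(5.130×10⁷) = 7163 m/s.
That is 7.163 km/s.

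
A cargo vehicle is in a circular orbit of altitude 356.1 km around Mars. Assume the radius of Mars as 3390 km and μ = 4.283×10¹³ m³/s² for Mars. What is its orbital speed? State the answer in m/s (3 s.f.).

r = 3390 + 356.1 = 3746.1 km = 3.7461×10⁶ m.
For a circular orbit v = √(μ/r) = √(4.283×10¹³ / 3.746×10⁶) = √(1.143×10⁷) = 3381 m/s.

v ≈ 3380 m/s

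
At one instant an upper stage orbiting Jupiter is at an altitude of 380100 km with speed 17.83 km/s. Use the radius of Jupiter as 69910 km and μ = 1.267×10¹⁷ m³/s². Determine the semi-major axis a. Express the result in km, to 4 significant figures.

a ≈ 5.167×10⁵ km

r = 69910 + 380100 = 4.5001×10⁵ km = 4.500×10⁸ m.
Specific orbital energy ε = v²/2 − μ/r = (17830)²/2 − 1.267×10¹⁷/4.500×10⁸ = -1.226×10⁸ J/kg.
Since ε = −μ/(2a), a = −μ/(2ε) = 5.167×10⁸ m = 5.1674×10⁵ km.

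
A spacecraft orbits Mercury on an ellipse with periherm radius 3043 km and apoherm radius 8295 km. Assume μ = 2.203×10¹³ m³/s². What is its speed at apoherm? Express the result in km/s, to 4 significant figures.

v ≈ 1.194 km/s

Semi-major axis a = (r_p + r_a)/2 = 5669.0 km = 5.669×10⁶ m.
Vis-viva: v² = μ(2/r − 1/a) = 2.203×10¹³ × (2.411×10⁻⁷ − 1.764×10⁻⁷) = 1.426×10⁶ m²/s².
v = 1194 m/s = 1.194 km/s.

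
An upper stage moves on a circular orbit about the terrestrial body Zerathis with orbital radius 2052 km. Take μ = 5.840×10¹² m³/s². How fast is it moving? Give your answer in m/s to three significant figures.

r = 2052 km = 2.052×10⁶ m.
For a circular orbit v = √(μ/r) = √(5.840×10¹² / 2.052×10⁶) = √(2.846×10⁶) = 1687 m/s.

v ≈ 1690 m/s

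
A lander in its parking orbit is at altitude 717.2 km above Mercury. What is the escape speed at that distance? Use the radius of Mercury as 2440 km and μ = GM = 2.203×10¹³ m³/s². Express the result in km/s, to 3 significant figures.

r = 2440 + 717.2 = 3157.2 km = 3.1572×10⁶ m.
Escape speed v_esc = √(2μ/r) = √(2 × 2.203×10¹³ / 3.157×10⁶) = √(1.396×10⁷) = 3736 m/s.
= 3.736 km/s.

v_esc ≈ 3.74 km/s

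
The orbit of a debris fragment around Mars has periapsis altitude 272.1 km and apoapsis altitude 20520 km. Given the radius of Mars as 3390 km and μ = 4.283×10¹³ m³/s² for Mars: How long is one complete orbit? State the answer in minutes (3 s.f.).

r_p = 3390 + 272.1 = 3662.1 km = 3.6621×10⁶ m.
r_a = 3390 + 20520 = 23910 km = 2.3910×10⁷ m.
Semi-major axis a = (r_p + r_a)/2 = (3662.1 + 23910)/2 = 13786 km = 1.379×10⁷ m.
By Kepler's third law T = 2π√(a³/μ) = 2π × 7.821×10³ = 4.914×10⁴ s.
= 819.1 minutes.

T ≈ 819 minutes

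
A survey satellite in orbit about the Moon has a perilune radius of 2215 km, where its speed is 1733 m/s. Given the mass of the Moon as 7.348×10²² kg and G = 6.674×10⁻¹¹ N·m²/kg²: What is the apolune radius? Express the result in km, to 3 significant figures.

apolune radius ≈ 4670 km

μ = GM = 6.674×10⁻¹¹ × 7.348×10²² = 4.904×10¹² m³/s².
r_p = 2.215×10⁶ m.
Specific energy ε = v²/2 − μ/r = -7.124×10⁵ J/kg, so a = −μ/(2ε) = 3.442×10⁶ m.
The apsides satisfy r_p + r_a = 2a, so the apolune radius is 2a − r_p = 4.669×10⁶ m = 4669.1 km.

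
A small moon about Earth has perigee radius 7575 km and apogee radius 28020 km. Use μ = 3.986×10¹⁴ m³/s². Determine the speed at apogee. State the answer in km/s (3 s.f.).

v ≈ 2.46 km/s

Semi-major axis a = (r_p + r_a)/2 = 17798 km = 1.780×10⁷ m.
Vis-viva: v² = μ(2/r − 1/a) = 3.986×10¹⁴ × (7.138×10⁻⁸ − 5.619×10⁻⁸) = 6.055×10⁶ m²/s².
v = 2461 m/s = 2.461 km/s.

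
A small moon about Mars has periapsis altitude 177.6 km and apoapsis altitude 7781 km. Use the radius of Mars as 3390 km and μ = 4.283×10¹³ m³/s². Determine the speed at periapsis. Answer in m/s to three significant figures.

v ≈ 4270 m/s

r_p = 3390 + 177.6 = 3567.6 km = 3.5676×10⁶ m.
r_a = 3390 + 7781 = 11171 km = 1.1171×10⁷ m.
Semi-major axis a = (r_p + r_a)/2 = 7369.3 km = 7.369×10⁶ m.
Vis-viva: v² = μ(2/r − 1/a) = 4.283×10¹³ × (5.606×10⁻⁷ − 1.357×10⁻⁷) = 1.820×10⁷ m²/s².
v = 4266 m/s.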